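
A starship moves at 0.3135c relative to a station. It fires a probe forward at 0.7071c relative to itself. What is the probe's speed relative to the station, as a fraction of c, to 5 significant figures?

u ≈ 0.83541c

Relativistic velocity addition: u = (u' + v)/(1 + u'v/c²)
= (0.7071 + 0.3135)/(1 + 0.7071×0.3135) = 1.0206/1.221676 = 0.83541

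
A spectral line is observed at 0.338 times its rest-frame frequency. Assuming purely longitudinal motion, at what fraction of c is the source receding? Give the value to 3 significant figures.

f_obs/f_src = √((1−β)/(1+β)) = 0.338  ⇒  (1−β)/(1+β) = 0.11424
β = |1 − D²|/(1 + D²) = |1 − 0.11424|/(1 + 0.11424) = 0.795

β ≈ 0.795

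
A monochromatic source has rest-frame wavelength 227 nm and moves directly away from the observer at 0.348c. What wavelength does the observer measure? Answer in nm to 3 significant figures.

Relativistic Doppler: λ_obs = λ_src √((1+β)/(1−β))
= 227 × √(1.3480/0.65200) = 227 × 1.4379 = 326 nm

λ_obs ≈ 326 nm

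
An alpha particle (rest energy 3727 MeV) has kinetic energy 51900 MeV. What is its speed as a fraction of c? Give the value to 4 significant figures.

β ≈ 0.9978

γ = 1 + K/(m₀c²) = 1 + 51900/3727 = 14.9254
β = √(1 − 1/γ²) = 0.9978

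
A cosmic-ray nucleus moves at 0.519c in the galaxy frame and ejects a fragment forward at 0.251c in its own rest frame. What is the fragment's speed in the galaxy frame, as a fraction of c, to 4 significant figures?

Compose boost 2: (0.251 + 0.519)/(1 + 0.251×0.519) = 0.7700/1.13027 = 0.6813

u ≈ 0.6813c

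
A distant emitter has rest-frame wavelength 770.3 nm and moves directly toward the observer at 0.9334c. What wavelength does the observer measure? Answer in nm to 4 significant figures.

λ_obs ≈ 143.0 nm

Relativistic Doppler: λ_obs = λ_src √((1−β)/(1+β))
= 770.3 × √(0.0666000/1.93340) = 770.3 × 0.185599 = 143.0 nm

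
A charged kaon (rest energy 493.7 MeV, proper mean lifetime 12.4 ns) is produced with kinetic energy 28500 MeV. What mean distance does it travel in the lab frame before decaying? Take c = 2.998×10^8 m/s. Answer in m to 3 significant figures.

d ≈ 218 m

γ = 1 + K/(m₀c²) = 1 + 28500/493.7 = 58.727
β = √(1 − 1/γ²) = 0.99986
Dilated lifetime: γτ₀ = 58.727 × 12.4 ns = 728.22 ns
d = βc·γτ₀ = 0.99986 × (2.998×10^8 m/s) × 7.2822×10^-7 s = 218 m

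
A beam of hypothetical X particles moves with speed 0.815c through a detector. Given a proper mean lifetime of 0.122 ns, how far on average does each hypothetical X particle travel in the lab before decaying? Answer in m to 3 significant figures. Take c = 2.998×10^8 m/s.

γ = 1/√(1 − 0.815²) = 1.7257
Dilated lifetime: Δt = γτ₀ = 1.7257 × 0.122 ns = 0.21054 ns
d = vΔt = 0.815c × 0.21054 ns = 2.4434×10^8 m/s × 2.1054×10^-10 s = 0.0514 m

d ≈ 0.0514 m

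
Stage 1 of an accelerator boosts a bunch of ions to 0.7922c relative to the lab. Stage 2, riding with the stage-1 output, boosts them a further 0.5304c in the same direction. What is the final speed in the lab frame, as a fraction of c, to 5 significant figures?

Compose boost 2: (0.5304 + 0.7922)/(1 + 0.5304×0.7922) = 1.3226/1.420183 = 0.93129

u ≈ 0.93129c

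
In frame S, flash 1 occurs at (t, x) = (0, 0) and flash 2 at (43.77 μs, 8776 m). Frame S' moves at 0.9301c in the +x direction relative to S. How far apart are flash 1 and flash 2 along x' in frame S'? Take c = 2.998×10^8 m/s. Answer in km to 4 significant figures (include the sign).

γ = 1/√(1 − 0.9301²) = 2.72252
Δx' = γ(Δx − vΔt) = 2.72252 × (8776 m − 0.9301×(2.998×10^8 m/s)×43.77×10^-6 s)
= 2.72252 × (-3429.00 m) = -9.336 km

Δx' ≈ -9.336 km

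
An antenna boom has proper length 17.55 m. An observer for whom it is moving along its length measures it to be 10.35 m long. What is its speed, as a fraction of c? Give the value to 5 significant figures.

β ≈ 0.80759

γ = L₀/L = 17.55/10.35 = 1.695652
β = √(1 − 1/γ²) = 0.80759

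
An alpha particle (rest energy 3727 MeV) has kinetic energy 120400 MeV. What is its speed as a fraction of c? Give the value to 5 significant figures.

γ = 1 + K/(m₀c²) = 1 + 120400/3727 = 33.30480
β = √(1 − 1/γ²) = 0.99955

β ≈ 0.99955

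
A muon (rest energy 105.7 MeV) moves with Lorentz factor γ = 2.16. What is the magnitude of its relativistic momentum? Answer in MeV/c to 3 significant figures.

p ≈ 202 MeV/c

β = √(1 − 1/γ²) = √(1 − 1/2.16²) = 0.88638
p = γβm₀c = 2.16 × 0.88638 × 105.7 MeV/c = 202 MeV/c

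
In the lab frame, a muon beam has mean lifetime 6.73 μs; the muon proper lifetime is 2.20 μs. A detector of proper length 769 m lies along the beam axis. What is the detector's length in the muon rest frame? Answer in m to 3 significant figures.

L ≈ 251 m

Time dilation ⇒ γ = Δt/τ₀ = 6.73/2.20 = 3.0591
Length contraction: L = L₀/γ = 769/3.0591 = 251 m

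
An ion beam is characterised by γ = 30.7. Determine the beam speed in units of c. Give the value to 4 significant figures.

β = √(1 − 1/γ²) = √(1 − 1/30.7²) = √(0.998939) = 0.9995

β ≈ 0.9995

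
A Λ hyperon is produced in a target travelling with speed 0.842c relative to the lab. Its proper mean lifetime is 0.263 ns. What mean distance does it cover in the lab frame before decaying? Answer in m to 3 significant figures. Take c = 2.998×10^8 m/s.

d ≈ 0.123 m

γ = 1/√(1 − 0.842²) = 1.8536
Dilated lifetime: Δt = γτ₀ = 1.8536 × 0.263 ns = 0.48751 ns
d = vΔt = 0.842c × 0.48751 ns = 2.5243×10^8 m/s × 4.8751×10^-10 s = 0.123 m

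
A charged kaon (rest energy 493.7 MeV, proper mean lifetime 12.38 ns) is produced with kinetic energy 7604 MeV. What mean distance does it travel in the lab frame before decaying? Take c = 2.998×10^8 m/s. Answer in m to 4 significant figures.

d ≈ 60.76 m

γ = 1 + K/(m₀c²) = 1 + 7604/493.7 = 16.4021
β = √(1 − 1/γ²) = 0.998140
Dilated lifetime: γτ₀ = 16.4021 × 12.38 ns = 203.058 ns
d = βc·γτ₀ = 0.998140 × (2.998×10^8 m/s) × 2.03058×10^-7 s = 60.76 m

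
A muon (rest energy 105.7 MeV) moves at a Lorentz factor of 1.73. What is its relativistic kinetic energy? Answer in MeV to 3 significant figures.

γ = 1.73 (given)
K = (γ − 1)m₀c² = (1.73 − 1) × 105.7 MeV = 0.73000 × 105.7 MeV = 77.2 MeV

K ≈ 77.2 MeV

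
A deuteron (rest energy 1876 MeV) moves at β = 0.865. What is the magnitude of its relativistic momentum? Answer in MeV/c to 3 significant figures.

p ≈ 3230 MeV/c

γ = 1/√(1 − 0.865²) = 1.9929
p = γβm₀c = 1.9929 × 0.865 × 1876 MeV/c = 3230 MeV/c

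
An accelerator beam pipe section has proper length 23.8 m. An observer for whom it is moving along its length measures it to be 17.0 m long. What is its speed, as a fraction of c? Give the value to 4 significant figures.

γ = L₀/L = 23.8/17.0 = 1.40000
β = √(1 − 1/γ²) = 0.6999

β ≈ 0.6999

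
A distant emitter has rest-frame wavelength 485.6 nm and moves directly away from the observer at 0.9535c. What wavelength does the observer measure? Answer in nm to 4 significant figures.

Relativistic Doppler: λ_obs = λ_src √((1+β)/(1−β))
= 485.6 × √(1.95350/0.0465000) = 485.6 × 6.48157 = 3147 nm

λ_obs ≈ 3147 nm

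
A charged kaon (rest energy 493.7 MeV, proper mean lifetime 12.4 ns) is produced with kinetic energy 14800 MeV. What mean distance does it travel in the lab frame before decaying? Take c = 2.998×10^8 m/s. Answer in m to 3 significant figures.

γ = 1 + K/(m₀c²) = 1 + 14800/493.7 = 30.978
β = √(1 − 1/γ²) = 0.99948
Dilated lifetime: γτ₀ = 30.978 × 12.4 ns = 384.12 ns
d = βc·γτ₀ = 0.99948 × (2.998×10^8 m/s) × 3.8412×10^-7 s = 115 m

d ≈ 115 m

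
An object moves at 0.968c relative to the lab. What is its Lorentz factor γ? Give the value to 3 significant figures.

γ ≈ 3.98

γ = 1/√(1 − β²) = 1/√(1 − 0.968²) = 1/√(0.062976) = 3.98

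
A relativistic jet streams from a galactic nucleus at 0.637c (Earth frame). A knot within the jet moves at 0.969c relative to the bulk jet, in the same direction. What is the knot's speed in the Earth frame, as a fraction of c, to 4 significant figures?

Relativistic velocity addition: u = (u' + v)/(1 + u'v/c²)
= (0.969 + 0.637)/(1 + 0.969×0.637) = 1.606/1.61725 = 0.9930

u ≈ 0.9930c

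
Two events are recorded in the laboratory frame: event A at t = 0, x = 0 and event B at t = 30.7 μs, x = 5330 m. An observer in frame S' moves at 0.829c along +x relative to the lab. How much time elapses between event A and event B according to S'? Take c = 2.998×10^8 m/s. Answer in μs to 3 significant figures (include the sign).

Δt' ≈ 28.5 μs

γ = 1/√(1 − 0.829²) = 1.7881
Δt' = γ(Δt − vΔx/c²) = 1.7881 × (30.7 μs − 0.829×5330 m / (2.998×10^8 m/s))
= 1.7881 × (15.962 μs) = 28.5 μs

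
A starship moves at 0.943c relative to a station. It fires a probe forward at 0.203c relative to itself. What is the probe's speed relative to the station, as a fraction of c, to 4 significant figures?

u ≈ 0.9619c

Relativistic velocity addition: u = (u' + v)/(1 + u'v/c²)
= (0.203 + 0.943)/(1 + 0.203×0.943) = 1.146/1.19143 = 0.9619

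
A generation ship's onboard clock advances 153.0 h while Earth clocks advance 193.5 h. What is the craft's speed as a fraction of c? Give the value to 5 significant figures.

γ = Δt/τ₀ = 193.5/153.0 = 1.264706
β = √(1 − 1/γ²) = √(1 − 1/1.264706²) = 0.61221

β ≈ 0.61221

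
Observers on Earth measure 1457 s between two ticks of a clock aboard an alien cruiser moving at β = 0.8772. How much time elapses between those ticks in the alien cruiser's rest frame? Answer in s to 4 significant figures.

τ₀ ≈ 699.5 s

γ = 1/√(1 − 0.8772²) = 2.08279
Proper time: τ₀ = Δt/γ = 1457/2.08279 = 699.5 s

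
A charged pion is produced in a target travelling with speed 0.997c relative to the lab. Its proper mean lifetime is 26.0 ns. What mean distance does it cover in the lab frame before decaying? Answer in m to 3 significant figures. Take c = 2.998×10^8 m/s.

γ = 1/√(1 − 0.997²) = 12.920
Dilated lifetime: Δt = γτ₀ = 12.920 × 26.0 ns = 335.91 ns
d = vΔt = 0.997c × 335.91 ns = 2.9890×10^8 m/s × 3.3591×10^-7 s = 100 m

d ≈ 100 m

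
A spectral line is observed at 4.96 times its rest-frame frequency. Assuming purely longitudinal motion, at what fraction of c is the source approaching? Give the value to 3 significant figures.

β ≈ 0.922

f_obs/f_src = √((1+β)/(1−β)) = 4.96  ⇒  (1+β)/(1−β) = 24.602
β = |1 − D²|/(1 + D²) = |1 − 24.602|/(1 + 24.602) = 0.922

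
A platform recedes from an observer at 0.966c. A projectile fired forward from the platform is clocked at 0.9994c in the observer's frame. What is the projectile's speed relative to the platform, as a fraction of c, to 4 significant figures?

Inverse velocity addition: u' = (u − v)/(1 − uv/c²)
= (0.9994 − 0.966)/(1 − 0.9994×0.966) = 0.03340/0.0345796 = 0.9659

u' ≈ 0.9659c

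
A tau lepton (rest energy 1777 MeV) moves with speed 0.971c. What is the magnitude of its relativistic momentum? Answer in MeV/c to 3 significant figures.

γ = 1/√(1 − 0.971²) = 4.1827
p = γβm₀c = 4.1827 × 0.971 × 1777 MeV/c = 7220 MeV/c

p ≈ 7220 MeV/c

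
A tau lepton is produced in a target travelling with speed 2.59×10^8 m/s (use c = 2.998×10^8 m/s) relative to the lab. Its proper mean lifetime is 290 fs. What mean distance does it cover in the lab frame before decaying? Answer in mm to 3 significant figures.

β = v/c = 2.59×10^8 / 2.998×10^8 = 0.86391
γ = 1/√(1 − 0.86391²) = 1.9855
Dilated lifetime: Δt = γτ₀ = 1.9855 × 290 fs = 575.80 fs
d = vΔt = 0.86391c × 575.80 fs = 2.5900×10^8 m/s × 5.7580×10^-13 s = 0.149 mm

d ≈ 0.149 mm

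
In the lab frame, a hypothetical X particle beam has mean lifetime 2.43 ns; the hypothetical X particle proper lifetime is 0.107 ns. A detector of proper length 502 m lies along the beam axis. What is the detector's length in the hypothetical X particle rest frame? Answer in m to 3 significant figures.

Time dilation ⇒ γ = Δt/τ₀ = 2.43/0.107 = 22.710
Length contraction: L = L₀/γ = 502/22.710 = 22.1 m

L ≈ 22.1 m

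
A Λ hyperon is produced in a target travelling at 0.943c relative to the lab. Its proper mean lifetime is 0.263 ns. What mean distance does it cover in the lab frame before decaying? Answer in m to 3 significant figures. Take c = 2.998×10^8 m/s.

γ = 1/√(1 − 0.943²) = 3.0049
Dilated lifetime: Δt = γτ₀ = 3.0049 × 0.263 ns = 0.79028 ns
d = vΔt = 0.943c × 0.79028 ns = 2.8271×10^8 m/s × 7.9028×10^-10 s = 0.223 m

d ≈ 0.223 m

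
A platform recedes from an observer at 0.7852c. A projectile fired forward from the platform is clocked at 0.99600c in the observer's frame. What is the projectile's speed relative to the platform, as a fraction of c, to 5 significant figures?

Inverse velocity addition: u' = (u − v)/(1 − uv/c²)
= (0.99600 − 0.7852)/(1 − 0.99600×0.7852) = 0.21080/0.2179408 = 0.96724

u' ≈ 0.96724c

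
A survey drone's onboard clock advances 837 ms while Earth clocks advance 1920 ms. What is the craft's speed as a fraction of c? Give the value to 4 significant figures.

γ = Δt/τ₀ = 1920/837 = 2.29391
β = √(1 − 1/γ²) = √(1 − 1/2.29391²) = 0.9000

β ≈ 0.9000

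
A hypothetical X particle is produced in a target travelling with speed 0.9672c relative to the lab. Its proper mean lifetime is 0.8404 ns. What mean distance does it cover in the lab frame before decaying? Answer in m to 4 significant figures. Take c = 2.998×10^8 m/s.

d ≈ 0.9593 m

γ = 1/√(1 − 0.9672²) = 3.93676
Dilated lifetime: Δt = γτ₀ = 3.93676 × 0.8404 ns = 3.30845 ns
d = vΔt = 0.9672c × 3.30845 ns = 2.89967×10^8 m/s × 3.30845×10^-9 s = 0.9593 m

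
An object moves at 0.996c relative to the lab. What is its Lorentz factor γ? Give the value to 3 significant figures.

γ = 1/√(1 − β²) = 1/√(1 − 0.996²) = 1/√(0.0079840) = 11.2

γ ≈ 11.2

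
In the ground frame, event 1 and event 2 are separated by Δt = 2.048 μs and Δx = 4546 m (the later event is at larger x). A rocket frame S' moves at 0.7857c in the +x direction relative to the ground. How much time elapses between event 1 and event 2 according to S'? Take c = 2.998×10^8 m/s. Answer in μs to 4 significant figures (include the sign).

γ = 1/√(1 − 0.7857²) = 1.61653
Δt' = γ(Δt − vΔx/c²) = 1.61653 × (2.048 μs − 0.7857×4546 m / (2.998×10^8 m/s))
= 1.61653 × (-9.86592 μs) = -15.95 μs

Δt' ≈ -15.95 μs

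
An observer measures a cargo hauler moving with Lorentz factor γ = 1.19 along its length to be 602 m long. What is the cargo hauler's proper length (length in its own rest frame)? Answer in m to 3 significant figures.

L₀ ≈ 716 m

γ = 1.19 (given)
L₀ = γL = 1.19 × 602 = 716 m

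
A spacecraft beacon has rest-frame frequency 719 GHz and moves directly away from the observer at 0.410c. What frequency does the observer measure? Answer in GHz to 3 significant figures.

f_obs ≈ 465 GHz

Relativistic Doppler: f_obs = f_src √((1−β)/(1+β))
= 719 × √(0.59000/1.4100) = 719 × 0.64687 = 465 GHz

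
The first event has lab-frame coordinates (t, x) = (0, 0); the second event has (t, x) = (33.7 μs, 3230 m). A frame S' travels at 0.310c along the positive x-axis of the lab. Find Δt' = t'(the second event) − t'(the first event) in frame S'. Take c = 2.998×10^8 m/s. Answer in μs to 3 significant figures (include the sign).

Δt' ≈ 31.9 μs

γ = 1/√(1 − 0.310²) = 1.0518
Δt' = γ(Δt − vΔx/c²) = 1.0518 × (33.7 μs − 0.310×3230 m / (2.998×10^8 m/s))
= 1.0518 × (30.360 μs) = 31.9 μs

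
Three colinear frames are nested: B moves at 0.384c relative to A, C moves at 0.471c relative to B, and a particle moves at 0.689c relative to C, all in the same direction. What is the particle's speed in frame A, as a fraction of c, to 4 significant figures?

u ≈ 0.9427c

Compose boost 2: (0.471 + 0.384)/(1 + 0.471×0.384) = 0.8550/1.18086 = 0.724046
Compose boost 3: (0.689 + 0.724046)/(1 + 0.689×0.724046) = 1.41305/1.49887 = 0.9427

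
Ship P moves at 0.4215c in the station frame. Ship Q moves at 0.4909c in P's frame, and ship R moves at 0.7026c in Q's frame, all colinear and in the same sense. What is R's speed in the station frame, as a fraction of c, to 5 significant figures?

Compose boost 2: (0.4909 + 0.4215)/(1 + 0.4909×0.4215) = 0.91240/1.206914 = 0.7559774
Compose boost 3: (0.7026 + 0.7559774)/(1 + 0.7026×0.7559774) = 1.458577/1.531150 = 0.95260

u ≈ 0.95260c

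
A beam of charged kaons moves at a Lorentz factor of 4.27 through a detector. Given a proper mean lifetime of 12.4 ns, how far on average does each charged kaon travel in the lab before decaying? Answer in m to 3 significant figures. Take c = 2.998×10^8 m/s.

d ≈ 15.4 m

β = √(1 − 1/γ²) = √(1 − 1/4.27²) = 0.97219
Dilated lifetime: Δt = γτ₀ = 4.27 × 12.4 ns = 52.948 ns
d = vΔt = 0.97219c × 52.948 ns = 2.9146×10^8 m/s × 5.2948×10^-8 s = 15.4 m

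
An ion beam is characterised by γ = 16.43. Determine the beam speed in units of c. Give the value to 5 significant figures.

β = √(1 − 1/γ²) = √(1 − 1/16.43²) = √(0.9962955) = 0.99815

β ≈ 0.99815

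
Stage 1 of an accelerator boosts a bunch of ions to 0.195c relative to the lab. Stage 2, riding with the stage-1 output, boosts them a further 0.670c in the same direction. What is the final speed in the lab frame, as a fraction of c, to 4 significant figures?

Compose boost 2: (0.670 + 0.195)/(1 + 0.670×0.195) = 0.8650/1.13065 = 0.7650

u ≈ 0.7650c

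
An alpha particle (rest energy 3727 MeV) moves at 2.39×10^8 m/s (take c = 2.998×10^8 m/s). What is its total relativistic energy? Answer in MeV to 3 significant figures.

β = v/c = 2.39×10^8 / 2.998×10^8 = 0.79720
γ = 1/√(1 − 0.79720²) = 1.6564
E = γm₀c² = 1.6564 × 3727 MeV = 6170 MeV

E ≈ 6170 MeV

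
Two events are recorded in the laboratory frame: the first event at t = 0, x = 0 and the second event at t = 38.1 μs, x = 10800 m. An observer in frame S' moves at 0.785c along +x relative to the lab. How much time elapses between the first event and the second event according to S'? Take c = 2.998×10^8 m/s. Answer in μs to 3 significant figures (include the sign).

Δt' ≈ 15.9 μs

γ = 1/√(1 − 0.785²) = 1.6142
Δt' = γ(Δt − vΔx/c²) = 1.6142 × (38.1 μs − 0.785×10800 m / (2.998×10^8 m/s))
= 1.6142 × (9.8211 μs) = 15.9 μs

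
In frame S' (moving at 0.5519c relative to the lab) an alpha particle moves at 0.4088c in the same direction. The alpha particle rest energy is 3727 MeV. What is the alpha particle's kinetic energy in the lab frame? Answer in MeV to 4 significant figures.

u_lab = (0.4088 + 0.5519)/(1 + 0.4088×0.5519) = 0.7838503
γ = 1/√(1 − 0.7838503²) = 1.61044
K = (γ − 1)m₀c² = (1.61044 − 1) × 3727 = 0.610436 × 3727 = 2275 MeV

K ≈ 2275 MeV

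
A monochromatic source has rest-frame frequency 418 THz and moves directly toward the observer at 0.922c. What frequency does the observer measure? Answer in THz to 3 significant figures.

f_obs ≈ 2070 THz

Relativistic Doppler: f_obs = f_src √((1+β)/(1−β))
= 418 × √(1.9220/0.078000) = 418 × 4.9640 = 2070 THz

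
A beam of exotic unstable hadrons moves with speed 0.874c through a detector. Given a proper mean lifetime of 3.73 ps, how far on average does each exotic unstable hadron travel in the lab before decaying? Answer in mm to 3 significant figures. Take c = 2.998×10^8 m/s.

γ = 1/√(1 − 0.874²) = 2.0579
Dilated lifetime: Δt = γτ₀ = 2.0579 × 3.73 ps = 7.6761 ps
d = vΔt = 0.874c × 7.6761 ps = 2.6203×10^8 m/s × 7.6761×10^-12 s = 2.01 mm

d ≈ 2.01 mm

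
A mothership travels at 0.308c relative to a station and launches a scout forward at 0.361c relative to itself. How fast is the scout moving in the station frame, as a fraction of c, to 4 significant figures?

u ≈ 0.6021c

Compose boost 2: (0.361 + 0.308)/(1 + 0.361×0.308) = 0.6690/1.11119 = 0.6021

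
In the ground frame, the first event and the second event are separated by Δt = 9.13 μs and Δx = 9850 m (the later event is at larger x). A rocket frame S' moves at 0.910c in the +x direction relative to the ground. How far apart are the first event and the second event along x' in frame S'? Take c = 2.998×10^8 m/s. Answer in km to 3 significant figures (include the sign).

Δx' ≈ 17.7 km

γ = 1/√(1 − 0.910²) = 2.4119
Δx' = γ(Δx − vΔt) = 2.4119 × (9850 m − 0.910×(2.998×10^8 m/s)×9.13×10^-6 s)
= 2.4119 × (7359.2 m) = 17.7 km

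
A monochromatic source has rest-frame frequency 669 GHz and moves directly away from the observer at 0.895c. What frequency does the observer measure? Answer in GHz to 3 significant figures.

Relativistic Doppler: f_obs = f_src √((1−β)/(1+β))
= 669 × √(0.10500/1.8950) = 669 × 0.23539 = 157 GHz

f_obs ≈ 157 GHz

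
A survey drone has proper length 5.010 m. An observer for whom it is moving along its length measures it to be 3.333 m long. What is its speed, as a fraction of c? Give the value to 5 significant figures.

β ≈ 0.74660

γ = L₀/L = 5.010/3.333 = 1.503150
β = √(1 − 1/γ²) = 0.74660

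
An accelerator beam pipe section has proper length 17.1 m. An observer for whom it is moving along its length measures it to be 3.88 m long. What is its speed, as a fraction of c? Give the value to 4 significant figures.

β ≈ 0.9739

γ = L₀/L = 17.1/3.88 = 4.40722
β = √(1 − 1/γ²) = 0.9739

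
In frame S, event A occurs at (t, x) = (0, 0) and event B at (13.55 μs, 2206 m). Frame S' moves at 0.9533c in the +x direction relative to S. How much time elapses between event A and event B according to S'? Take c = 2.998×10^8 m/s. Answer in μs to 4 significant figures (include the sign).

Δt' ≈ 21.64 μs

γ = 1/√(1 − 0.9533²) = 3.31098
Δt' = γ(Δt − vΔx/c²) = 3.31098 × (13.55 μs − 0.9533×2206 m / (2.998×10^8 m/s))
= 3.31098 × (6.53539 μs) = 21.64 μs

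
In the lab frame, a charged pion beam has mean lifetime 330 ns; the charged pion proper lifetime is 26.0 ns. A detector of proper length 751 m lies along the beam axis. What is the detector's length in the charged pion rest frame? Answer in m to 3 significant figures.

Time dilation ⇒ γ = Δt/τ₀ = 330/26.0 = 12.692
Length contraction: L = L₀/γ = 751/12.692 = 59.2 m

L ≈ 59.2 m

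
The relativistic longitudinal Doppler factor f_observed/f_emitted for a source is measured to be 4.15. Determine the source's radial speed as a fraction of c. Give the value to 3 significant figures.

f_obs/f_src = √((1+β)/(1−β)) = 4.15  ⇒  (1+β)/(1−β) = 17.223
β = |1 − D²|/(1 + D²) = |1 − 17.223|/(1 + 17.223) = 0.890

β ≈ 0.890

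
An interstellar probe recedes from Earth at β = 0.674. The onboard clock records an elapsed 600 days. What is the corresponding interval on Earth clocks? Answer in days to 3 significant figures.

Δt ≈ 812 days

γ = 1/√(1 − 0.674²) = 1.3537
Time dilation: Δt = γτ₀ = 1.3537 × 600 days = 812 days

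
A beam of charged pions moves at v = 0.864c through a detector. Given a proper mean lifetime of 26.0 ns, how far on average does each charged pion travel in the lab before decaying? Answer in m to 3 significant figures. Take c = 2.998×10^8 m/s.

d ≈ 13.4 m

γ = 1/√(1 − 0.864²) = 1.9861
Dilated lifetime: Δt = γτ₀ = 1.9861 × 26.0 ns = 51.639 ns
d = vΔt = 0.864c × 51.639 ns = 2.5903×10^8 m/s × 5.1639×10^-8 s = 13.4 m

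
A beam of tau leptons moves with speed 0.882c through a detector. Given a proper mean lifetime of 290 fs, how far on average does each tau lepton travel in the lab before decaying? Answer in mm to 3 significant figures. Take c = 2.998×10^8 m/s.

γ = 1/√(1 − 0.882²) = 2.1220
Dilated lifetime: Δt = γτ₀ = 2.1220 × 290 fs = 615.39 fs
d = vΔt = 0.882c × 615.39 fs = 2.6442×10^8 m/s × 6.1539×10^-13 s = 0.163 mm

d ≈ 0.163 mm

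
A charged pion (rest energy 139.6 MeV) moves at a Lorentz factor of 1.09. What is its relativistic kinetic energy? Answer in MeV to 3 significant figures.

γ = 1.09 (given)
K = (γ − 1)m₀c² = (1.09 − 1) × 139.6 MeV = 0.090000 × 139.6 MeV = 12.6 MeV

K ≈ 12.6 MeV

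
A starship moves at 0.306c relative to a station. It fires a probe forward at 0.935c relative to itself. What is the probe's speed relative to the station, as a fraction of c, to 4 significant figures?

u ≈ 0.9649c

Relativistic velocity addition: u = (u' + v)/(1 + u'v/c²)
= (0.935 + 0.306)/(1 + 0.935×0.306) = 1.241/1.28611 = 0.9649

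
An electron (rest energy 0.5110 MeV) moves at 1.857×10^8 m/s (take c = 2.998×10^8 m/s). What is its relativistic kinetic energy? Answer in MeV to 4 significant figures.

K ≈ 0.1399 MeV

β = v/c = 1.857×10^8 / 2.998×10^8 = 0.619413
γ = 1/√(1 − 0.619413²) = 1.27378
K = (γ − 1)m₀c² = (1.27378 − 1) × 0.5110 MeV = 0.273779 × 0.5110 MeV = 0.1399 MeV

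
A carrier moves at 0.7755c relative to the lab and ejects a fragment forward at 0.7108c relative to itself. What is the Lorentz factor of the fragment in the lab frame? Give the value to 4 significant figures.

u_lab = (0.7108 + 0.7755)/(1 + 0.7108×0.7755) = 1.4863/1.551225 = 0.9581457
γ = 1/√(1 − 0.9581457²) = 3.493

γ ≈ 3.493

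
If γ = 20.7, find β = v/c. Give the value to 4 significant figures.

β = √(1 − 1/γ²) = √(1 − 1/20.7²) = √(0.997666) = 0.9988

β ≈ 0.9988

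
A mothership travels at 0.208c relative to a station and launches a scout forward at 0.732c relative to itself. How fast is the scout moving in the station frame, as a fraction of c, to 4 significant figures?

u ≈ 0.8158c

Compose boost 2: (0.732 + 0.208)/(1 + 0.732×0.208) = 0.9400/1.15226 = 0.8158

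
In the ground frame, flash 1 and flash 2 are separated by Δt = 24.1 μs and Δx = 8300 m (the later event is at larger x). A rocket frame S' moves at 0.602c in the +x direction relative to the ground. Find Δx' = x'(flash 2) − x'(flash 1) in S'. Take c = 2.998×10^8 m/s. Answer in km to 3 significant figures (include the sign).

γ = 1/√(1 − 0.602²) = 1.2524
Δx' = γ(Δx − vΔt) = 1.2524 × (8300 m − 0.602×(2.998×10^8 m/s)×24.1×10^-6 s)
= 1.2524 × (3950.4 m) = 4.95 km

Δx' ≈ 4.95 km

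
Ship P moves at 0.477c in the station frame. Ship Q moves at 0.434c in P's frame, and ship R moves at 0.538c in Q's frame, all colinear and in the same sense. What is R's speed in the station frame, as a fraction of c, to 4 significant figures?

Compose boost 2: (0.434 + 0.477)/(1 + 0.434×0.477) = 0.9110/1.20702 = 0.754753
Compose boost 3: (0.538 + 0.754753)/(1 + 0.538×0.754753) = 1.29275/1.40606 = 0.9194

u ≈ 0.9194c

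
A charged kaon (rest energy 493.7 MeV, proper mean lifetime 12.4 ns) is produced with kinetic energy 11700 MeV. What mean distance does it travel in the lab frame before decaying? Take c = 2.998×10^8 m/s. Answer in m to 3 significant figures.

γ = 1 + K/(m₀c²) = 1 + 11700/493.7 = 24.699
β = √(1 − 1/γ²) = 0.99918
Dilated lifetime: γτ₀ = 24.699 × 12.4 ns = 306.26 ns
d = βc·γτ₀ = 0.99918 × (2.998×10^8 m/s) × 3.0626×10^-7 s = 91.7 m

d ≈ 91.7 m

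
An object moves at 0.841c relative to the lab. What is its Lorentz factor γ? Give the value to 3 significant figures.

γ = 1/√(1 − β²) = 1/√(1 − 0.841²) = 1/√(0.29272) = 1.85

γ ≈ 1.85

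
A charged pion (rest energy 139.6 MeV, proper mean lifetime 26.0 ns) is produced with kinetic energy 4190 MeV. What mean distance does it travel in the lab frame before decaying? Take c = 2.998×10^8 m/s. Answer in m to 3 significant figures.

d ≈ 242 m

γ = 1 + K/(m₀c²) = 1 + 4190/139.6 = 31.014
β = √(1 − 1/γ²) = 0.99948
Dilated lifetime: γτ₀ = 31.014 × 26.0 ns = 806.37 ns
d = βc·γτ₀ = 0.99948 × (2.998×10^8 m/s) × 8.0637×10^-7 s = 242 m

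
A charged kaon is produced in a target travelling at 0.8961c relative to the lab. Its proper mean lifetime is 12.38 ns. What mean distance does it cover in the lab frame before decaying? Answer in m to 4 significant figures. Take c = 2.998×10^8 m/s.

d ≈ 7.493 m

γ = 1/√(1 − 0.8961²) = 2.25300
Dilated lifetime: Δt = γτ₀ = 2.25300 × 12.38 ns = 27.8922 ns
d = vΔt = 0.8961c × 27.8922 ns = 2.68651×10^8 m/s × 2.78922×10^-8 s = 7.493 m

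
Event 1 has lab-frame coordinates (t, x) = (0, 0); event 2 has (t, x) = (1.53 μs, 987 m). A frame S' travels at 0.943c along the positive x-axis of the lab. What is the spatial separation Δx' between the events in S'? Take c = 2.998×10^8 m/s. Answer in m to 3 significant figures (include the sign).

Δx' ≈ 1670 m

γ = 1/√(1 − 0.943²) = 3.0049
Δx' = γ(Δx − vΔt) = 3.0049 × (987 m − 0.943×(2.998×10^8 m/s)×1.53×10^-6 s)
= 3.0049 × (554.45 m) = 1670 m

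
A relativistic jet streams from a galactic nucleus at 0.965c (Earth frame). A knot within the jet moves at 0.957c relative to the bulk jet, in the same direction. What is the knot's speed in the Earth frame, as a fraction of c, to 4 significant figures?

u ≈ 0.9992c

Relativistic velocity addition: u = (u' + v)/(1 + u'v/c²)
= (0.957 + 0.965)/(1 + 0.957×0.965) = 1.922/1.92351 = 0.9992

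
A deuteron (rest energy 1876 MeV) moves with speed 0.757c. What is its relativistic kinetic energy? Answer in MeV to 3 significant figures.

K ≈ 995 MeV

γ = 1/√(1 − 0.757²) = 1.5304
K = (γ − 1)m₀c² = (1.5304 − 1) × 1876 MeV = 0.53042 × 1876 MeV = 995 MeV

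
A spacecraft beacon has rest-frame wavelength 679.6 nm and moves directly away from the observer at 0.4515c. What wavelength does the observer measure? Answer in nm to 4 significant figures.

Relativistic Doppler: λ_obs = λ_src √((1+β)/(1−β))
= 679.6 × √(1.45150/0.548500) = 679.6 × 1.62675 = 1106 nm

λ_obs ≈ 1106 nm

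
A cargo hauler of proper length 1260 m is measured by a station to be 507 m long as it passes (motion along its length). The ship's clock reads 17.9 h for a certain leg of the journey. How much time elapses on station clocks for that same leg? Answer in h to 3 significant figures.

Length contraction ⇒ γ = L₀/L = 1260/507 = 2.4852
Time dilation: Δt = γτ₀ = 2.4852 × 17.9 h = 44.5 h

Δt ≈ 44.5 h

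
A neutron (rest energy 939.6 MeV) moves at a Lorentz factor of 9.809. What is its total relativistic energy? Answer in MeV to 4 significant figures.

γ = 9.809 (given)
E = γm₀c² = 9.809 × 939.6 MeV = 9217 MeV

E ≈ 9217 MeV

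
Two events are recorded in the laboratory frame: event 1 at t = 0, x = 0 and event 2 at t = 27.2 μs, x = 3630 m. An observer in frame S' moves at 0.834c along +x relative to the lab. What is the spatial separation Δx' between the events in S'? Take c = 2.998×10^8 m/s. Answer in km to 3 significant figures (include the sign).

Δx' ≈ -5.75 km

γ = 1/√(1 − 0.834²) = 1.8124
Δx' = γ(Δx − vΔt) = 1.8124 × (3630 m − 0.834×(2.998×10^8 m/s)×27.2×10^-6 s)
= 1.8124 × (-3170.9 m) = -5.75 km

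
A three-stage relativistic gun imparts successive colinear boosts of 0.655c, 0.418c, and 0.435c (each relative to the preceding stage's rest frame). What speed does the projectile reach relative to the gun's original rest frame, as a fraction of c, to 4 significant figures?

Compose boost 2: (0.418 + 0.655)/(1 + 0.418×0.655) = 1.073/1.27379 = 0.842368
Compose boost 3: (0.435 + 0.842368)/(1 + 0.435×0.842368) = 1.27737/1.36643 = 0.9348

u ≈ 0.9348c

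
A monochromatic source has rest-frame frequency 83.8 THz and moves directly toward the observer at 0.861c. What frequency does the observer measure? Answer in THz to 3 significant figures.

f_obs ≈ 307 THz

Relativistic Doppler: f_obs = f_src √((1+β)/(1−β))
= 83.8 × √(1.8610/0.13900) = 83.8 × 3.6590 = 307 THz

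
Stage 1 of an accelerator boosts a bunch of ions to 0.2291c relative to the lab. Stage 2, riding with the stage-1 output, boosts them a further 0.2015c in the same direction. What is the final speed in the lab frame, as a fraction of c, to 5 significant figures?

u ≈ 0.41160c

Compose boost 2: (0.2015 + 0.2291)/(1 + 0.2015×0.2291) = 0.43060/1.046164 = 0.41160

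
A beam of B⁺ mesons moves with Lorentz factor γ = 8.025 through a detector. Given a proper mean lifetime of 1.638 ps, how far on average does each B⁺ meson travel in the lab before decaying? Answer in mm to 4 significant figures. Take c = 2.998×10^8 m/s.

β = √(1 − 1/γ²) = √(1 − 1/8.025²) = 0.992206
Dilated lifetime: Δt = γτ₀ = 8.025 × 1.638 ps = 13.1449 ps
d = vΔt = 0.992206c × 13.1449 ps = 2.97463×10^8 m/s × 1.31449×10^-11 s = 3.910 mm

d ≈ 3.910 mm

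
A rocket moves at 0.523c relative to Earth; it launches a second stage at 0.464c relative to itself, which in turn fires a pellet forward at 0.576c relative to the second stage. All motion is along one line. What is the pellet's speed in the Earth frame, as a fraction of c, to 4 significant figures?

u ≈ 0.9401c

Compose boost 2: (0.464 + 0.523)/(1 + 0.464×0.523) = 0.9870/1.24267 = 0.794256
Compose boost 3: (0.576 + 0.794256)/(1 + 0.576×0.794256) = 1.37026/1.45749 = 0.9401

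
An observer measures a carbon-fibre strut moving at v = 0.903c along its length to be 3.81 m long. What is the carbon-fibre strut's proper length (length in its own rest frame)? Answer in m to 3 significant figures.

γ = 1/√(1 − 0.903²) = 2.3275
L₀ = γL = 2.3275 × 3.81 = 8.87 m

L₀ ≈ 8.87 m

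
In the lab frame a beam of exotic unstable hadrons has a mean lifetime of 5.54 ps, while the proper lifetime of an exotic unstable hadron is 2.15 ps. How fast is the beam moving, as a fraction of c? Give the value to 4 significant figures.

γ = Δt/τ₀ = 5.54/2.15 = 2.57674
β = √(1 − 1/γ²) = √(1 − 1/2.57674²) = 0.9216

β ≈ 0.9216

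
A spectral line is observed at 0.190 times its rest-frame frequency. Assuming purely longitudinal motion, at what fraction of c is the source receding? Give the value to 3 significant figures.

β ≈ 0.930

f_obs/f_src = √((1−β)/(1+β)) = 0.190  ⇒  (1−β)/(1+β) = 0.036100
β = |1 − D²|/(1 + D²) = |1 − 0.036100|/(1 + 0.036100) = 0.930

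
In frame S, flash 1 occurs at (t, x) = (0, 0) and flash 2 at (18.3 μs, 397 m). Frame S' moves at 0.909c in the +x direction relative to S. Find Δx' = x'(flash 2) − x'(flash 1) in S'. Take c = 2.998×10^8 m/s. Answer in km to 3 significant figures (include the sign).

Δx' ≈ -11.0 km

γ = 1/√(1 − 0.909²) = 2.3993
Δx' = γ(Δx − vΔt) = 2.3993 × (397 m − 0.909×(2.998×10^8 m/s)×18.3×10^-6 s)
= 2.3993 × (-4590.1 m) = -11.0 km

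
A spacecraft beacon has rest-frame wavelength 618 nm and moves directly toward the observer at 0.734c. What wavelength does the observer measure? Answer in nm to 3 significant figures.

λ_obs ≈ 242 nm

Relativistic Doppler: λ_obs = λ_src √((1−β)/(1+β))
= 618 × √(0.26600/1.7340) = 618 × 0.39167 = 242 nm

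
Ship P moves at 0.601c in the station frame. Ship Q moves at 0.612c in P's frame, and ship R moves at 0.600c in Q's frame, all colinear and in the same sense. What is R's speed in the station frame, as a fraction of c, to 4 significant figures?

Compose boost 2: (0.612 + 0.601)/(1 + 0.612×0.601) = 1.213/1.36781 = 0.886818
Compose boost 3: (0.600 + 0.886818)/(1 + 0.600×0.886818) = 1.48682/1.53209 = 0.9705

u ≈ 0.9705c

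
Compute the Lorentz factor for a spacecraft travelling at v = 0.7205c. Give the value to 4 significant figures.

γ = 1/√(1 − β²) = 1/√(1 − 0.7205²) = 1/√(0.480880) = 1.442

γ ≈ 1.442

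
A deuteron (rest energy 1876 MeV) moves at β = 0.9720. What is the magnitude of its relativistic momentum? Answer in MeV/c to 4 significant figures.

γ = 1/√(1 − 0.9720²) = 4.25567
p = γβm₀c = 4.25567 × 0.9720 × 1876 MeV/c = 7760 MeV/c

p ≈ 7760 MeV/c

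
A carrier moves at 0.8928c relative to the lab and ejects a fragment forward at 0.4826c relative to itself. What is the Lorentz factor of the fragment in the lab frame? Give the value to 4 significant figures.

u_lab = (0.4826 + 0.8928)/(1 + 0.4826×0.8928) = 1.3754/1.430865 = 0.9612365
γ = 1/√(1 − 0.9612365²) = 3.627

γ ≈ 3.627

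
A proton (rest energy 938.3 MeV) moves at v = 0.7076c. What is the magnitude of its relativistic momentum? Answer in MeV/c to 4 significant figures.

γ = 1/√(1 − 0.7076²) = 1.41520
p = γβm₀c = 1.41520 × 0.7076 × 938.3 MeV/c = 939.6 MeV/c

p ≈ 939.6 MeV/c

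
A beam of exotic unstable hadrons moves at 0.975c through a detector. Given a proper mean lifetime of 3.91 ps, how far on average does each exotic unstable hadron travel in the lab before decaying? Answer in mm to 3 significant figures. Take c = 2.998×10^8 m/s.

d ≈ 5.14 mm

γ = 1/√(1 − 0.975²) = 4.5004
Dilated lifetime: Δt = γτ₀ = 4.5004 × 3.91 ps = 17.596 ps
d = vΔt = 0.975c × 17.596 ps = 2.9230×10^8 m/s × 1.7596×10^-11 s = 5.14 mm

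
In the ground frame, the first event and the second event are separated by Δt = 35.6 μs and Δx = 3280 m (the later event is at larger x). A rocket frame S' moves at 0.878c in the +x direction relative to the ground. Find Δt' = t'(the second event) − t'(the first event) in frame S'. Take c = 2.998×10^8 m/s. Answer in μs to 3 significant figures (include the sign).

γ = 1/√(1 − 0.878²) = 2.0892
Δt' = γ(Δt − vΔx/c²) = 2.0892 × (35.6 μs − 0.878×3280 m / (2.998×10^8 m/s))
= 2.0892 × (25.994 μs) = 54.3 μs

Δt' ≈ 54.3 μs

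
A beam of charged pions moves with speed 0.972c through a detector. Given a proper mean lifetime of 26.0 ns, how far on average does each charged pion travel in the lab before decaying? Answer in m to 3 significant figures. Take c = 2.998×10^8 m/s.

d ≈ 32.2 m

γ = 1/√(1 − 0.972²) = 4.2557
Dilated lifetime: Δt = γτ₀ = 4.2557 × 26.0 ns = 110.65 ns
d = vΔt = 0.972c × 110.65 ns = 2.9141×10^8 m/s × 1.1065×10^-7 s = 32.2 m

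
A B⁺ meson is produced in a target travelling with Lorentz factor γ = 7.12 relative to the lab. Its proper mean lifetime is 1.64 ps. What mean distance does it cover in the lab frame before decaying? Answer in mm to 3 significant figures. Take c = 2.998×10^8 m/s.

β = √(1 − 1/γ²) = √(1 − 1/7.12²) = 0.99009
Dilated lifetime: Δt = γτ₀ = 7.12 × 1.64 ps = 11.677 ps
d = vΔt = 0.99009c × 11.677 ps = 2.9683×10^8 m/s × 1.1677×10^-11 s = 3.47 mm

d ≈ 3.47 mm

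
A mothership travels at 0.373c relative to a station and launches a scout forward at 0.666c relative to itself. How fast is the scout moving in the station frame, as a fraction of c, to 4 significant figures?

u ≈ 0.8323c

Compose boost 2: (0.666 + 0.373)/(1 + 0.666×0.373) = 1.039/1.24842 = 0.8323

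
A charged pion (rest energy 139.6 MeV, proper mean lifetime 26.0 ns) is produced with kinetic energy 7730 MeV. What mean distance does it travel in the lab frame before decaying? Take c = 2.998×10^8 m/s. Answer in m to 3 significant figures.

d ≈ 439 m

γ = 1 + K/(m₀c²) = 1 + 7730/139.6 = 56.372
β = √(1 − 1/γ²) = 0.99984
Dilated lifetime: γτ₀ = 56.372 × 26.0 ns = 1465.7 ns
d = βc·γτ₀ = 0.99984 × (2.998×10^8 m/s) × 1.4657×10^-6 s = 439 m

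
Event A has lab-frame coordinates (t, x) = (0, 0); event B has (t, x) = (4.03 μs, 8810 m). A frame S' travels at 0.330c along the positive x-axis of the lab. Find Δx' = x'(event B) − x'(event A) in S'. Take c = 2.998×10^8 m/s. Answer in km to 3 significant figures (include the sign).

Δx' ≈ 8.91 km

γ = 1/√(1 − 0.330²) = 1.0593
Δx' = γ(Δx − vΔt) = 1.0593 × (8810 m − 0.330×(2.998×10^8 m/s)×4.03×10^-6 s)
= 1.0593 × (8411.3 m) = 8.91 km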